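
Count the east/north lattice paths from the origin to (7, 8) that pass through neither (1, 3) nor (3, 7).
Number of paths = 4287

Inclusion–exclusion. Total paths: C(15, 7) = 6435. Through P₁: C(4, 1)·C(11, 6) = 1848. Through P₂: C(10, 3)·C(5, 4) = 600. Since P₁ is strictly southwest of P₂, a monotone path through both must visit P₁ then P₂; paths through both = C(4, 1)·C(6, 2)·C(5, 4) = 300. Avoid both = 6435 − 1848 − 600 + 300 = 4287.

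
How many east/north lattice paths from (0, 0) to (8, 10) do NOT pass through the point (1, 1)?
Number of paths = 20878

Total paths from (0, 0) to (8, 10): C(18, 8) = 43758. Paths through (1, 1): (paths (0, 0) → (1, 1)) × (paths (1, 1) → (8, 10)) = C(2, 1) · C(16, 7) = 2 · 11440 = 22880. Avoidance count = 43758 − 22880 = 20878.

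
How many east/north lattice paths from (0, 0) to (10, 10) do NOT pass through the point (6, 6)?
Number of paths = 120076

Total paths from (0, 0) to (10, 10): C(20, 10) = 184756. Paths through (6, 6): (paths (0, 0) → (6, 6)) × (paths (6, 6) → (10, 10)) = C(12, 6) · C(8, 4) = 924 · 70 = 64680. Avoidance count = 184756 − 64680 = 120076.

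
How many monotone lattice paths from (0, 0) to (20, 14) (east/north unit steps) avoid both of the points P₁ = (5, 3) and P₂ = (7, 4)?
Number of paths = 773971988

Inclusion–exclusion. Total paths: C(34, 20) = 1391975640. Through P₁: C(8, 5)·C(26, 15) = 432664960. Through P₂: C(11, 7)·C(23, 13) = 377541780. Since P₁ is strictly southwest of P₂, a monotone path through both must visit P₁ then P₂; paths through both = C(8, 5)·C(3, 2)·C(23, 13) = 192203088. Avoid both = 1391975640 − 432664960 − 377541780 + 192203088 = 773971988.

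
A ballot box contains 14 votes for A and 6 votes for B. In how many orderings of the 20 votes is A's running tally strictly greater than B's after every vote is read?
Strict-lead orderings = 15504

Total orderings of the 20 votes with 14 for A: C(20, 14) = 38760. By the Bertrand ballot formula (Cycle Lemma / reflection principle), the number of orderings in which A is strictly ahead of B throughout is (p − q)/(p + q) · C(p + q, p) = (14 − 6)/(14 + 6) · 38760 = 15504.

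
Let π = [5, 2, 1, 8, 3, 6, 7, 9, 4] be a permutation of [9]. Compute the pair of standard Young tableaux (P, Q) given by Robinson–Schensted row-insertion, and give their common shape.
P = [1, 3, 4, 7, 9] / [2, 6] / [5, 8];  Q = [1, 4, 6, 7, 8] / [2, 5] / [3, 9];  common shape = (5, 2, 2)

Row-insert the values π_1, π_2, … into P one at a time, bumping the leftmost entry strictly greater than the inserted value down to the next row. The recording tableau Q records, in position (i, j), the step at which that cell was added to P.
  Insert 5 (step 1): P = [5];  Q = [1]
  Insert 2 (step 2): P = [2] / [5];  Q = [1] / [2]
  Insert 1 (step 3): P = [1] / [2] / [5];  Q = [1] / [2] / [3]
  Insert 8 (step 4): P = [1, 8] / [2] / [5];  Q = [1, 4] / [2] / [3]
  Insert 3 (step 5): P = [1, 3] / [2, 8] / [5];  Q = [1, 4] / [2, 5] / [3]
  Insert 6 (step 6): P = [1, 3, 6] / [2, 8] / [5];  Q = [1, 4, 6] / [2, 5] / [3]
  Insert 7 (step 7): P = [1, 3, 6, 7] / [2, 8] / [5];  Q = [1, 4, 6, 7] / [2, 5] / [3]
  Insert 9 (step 8): P = [1, 3, 6, 7, 9] / [2, 8] / [5];  Q = [1, 4, 6, 7, 8] / [2, 5] / [3]
  Insert 4 (step 9): P = [1, 3, 4, 7, 9] / [2, 6] / [5, 8];  Q = [1, 4, 6, 7, 8] / [2, 5] / [3, 9]
Final shape: (5, 2, 2).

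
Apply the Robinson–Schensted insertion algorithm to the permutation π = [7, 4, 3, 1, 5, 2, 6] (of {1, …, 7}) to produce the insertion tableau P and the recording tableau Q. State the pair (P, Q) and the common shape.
P = [1, 2, 6] / [3, 5] / [4] / [7];  Q = [1, 5, 7] / [2, 6] / [3] / [4];  common shape = (3, 2, 1, 1)

Row-insert the values π_1, π_2, … into P one at a time, bumping the leftmost entry strictly greater than the inserted value down to the next row. The recording tableau Q records, in position (i, j), the step at which that cell was added to P.
  Insert 7 (step 1): P = [7];  Q = [1]
  Insert 4 (step 2): P = [4] / [7];  Q = [1] / [2]
  Insert 3 (step 3): P = [3] / [4] / [7];  Q = [1] / [2] / [3]
  Insert 1 (step 4): P = [1] / [3] / [4] / [7];  Q = [1] / [2] / [3] / [4]
  Insert 5 (step 5): P = [1, 5] / [3] / [4] / [7];  Q = [1, 5] / [2] / [3] / [4]
  Insert 2 (step 6): P = [1, 2] / [3, 5] / [4] / [7];  Q = [1, 5] / [2, 6] / [3] / [4]
  Insert 6 (step 7): P = [1, 2, 6] / [3, 5] / [4] / [7];  Q = [1, 5, 7] / [2, 6] / [3] / [4]
Final shape: (3, 2, 1, 1).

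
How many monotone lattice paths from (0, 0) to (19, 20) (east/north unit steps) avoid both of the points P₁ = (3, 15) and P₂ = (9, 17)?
Number of paths = 68019572854

Inclusion–exclusion. Total paths: C(39, 19) = 68923264410. Through P₁: C(18, 3)·C(21, 16) = 16604784. Through P₂: C(26, 9)·C(13, 10) = 893621300. Since P₁ is strictly southwest of P₂, a monotone path through both must visit P₁ then P₂; paths through both = C(18, 3)·C(8, 6)·C(13, 10) = 6534528. Avoid both = 68923264410 − 16604784 − 893621300 + 6534528 = 68019572854.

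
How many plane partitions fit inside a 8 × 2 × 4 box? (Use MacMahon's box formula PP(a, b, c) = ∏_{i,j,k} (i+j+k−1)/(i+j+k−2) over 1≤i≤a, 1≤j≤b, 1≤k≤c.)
PP(8, 2, 4) = 70785

Evaluate the triple product over i = 1..8, j = 1..2, k = 1..4. The factors are (2/1) · (3/2) · (4/3) · (5/4) · (3/2) · (4/3) · (5/4) · (6/5) · … (64 factors total). The numerators and denominators telescope so the product is an integer; carrying out the multiplication exactly gives PP(8, 2, 4) = 70785.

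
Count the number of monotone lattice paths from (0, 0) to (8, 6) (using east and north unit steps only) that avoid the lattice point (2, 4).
Number of paths = 2583

Total paths from (0, 0) to (8, 6): C(14, 8) = 3003. Paths through (2, 4): (paths (0, 0) → (2, 4)) × (paths (2, 4) → (8, 6)) = C(6, 2) · C(8, 6) = 15 · 28 = 420. Avoidance count = 3003 − 420 = 2583.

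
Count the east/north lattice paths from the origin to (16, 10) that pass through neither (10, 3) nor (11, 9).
Number of paths = 3825211

Inclusion–exclusion. Total paths: C(26, 16) = 5311735. Through P₁: C(13, 10)·C(13, 6) = 490776. Through P₂: C(20, 11)·C(6, 5) = 1007760. Since P₁ is strictly southwest of P₂, a monotone path through both must visit P₁ then P₂; paths through both = C(13, 10)·C(7, 1)·C(6, 5) = 12012. Avoid both = 5311735 − 490776 − 1007760 + 12012 = 3825211.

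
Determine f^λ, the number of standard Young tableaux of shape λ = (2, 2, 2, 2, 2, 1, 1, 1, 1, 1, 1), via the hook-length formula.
# SYT of shape (2, 2, 2, 2, 2, 1, 1, 1, 1, 1, 1) = 2548

Hook-length formula: f^λ = n! / Π hook(c), product over all cells c of the Young diagram. For λ = (2, 2, 2, 2, 2, 1, 1, 1, 1, 1, 1), n = 16 boxes. Hook lengths by row (left-to-right, top-to-bottom): [12, 5]; [11, 4]; [10, 3]; [9, 2]; [8, 1]; [6]; [5]; [4]; [3]; [2]; [1]. Product of hooks = 8211456000. So f^λ = 16! / 8211456000 = 20922789888000 / 8211456000 = 2548.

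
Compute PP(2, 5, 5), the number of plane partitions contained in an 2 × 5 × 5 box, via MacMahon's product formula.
PP(2, 5, 5) = 19404

Evaluate the triple product over i = 1..2, j = 1..5, k = 1..5. The factors are (2/1) · (3/2) · (4/3) · (5/4) · (6/5) · (3/2) · (4/3) · (5/4) · … (50 factors total). The numerators and denominators telescope so the product is an integer; carrying out the multiplication exactly gives PP(2, 5, 5) = 19404.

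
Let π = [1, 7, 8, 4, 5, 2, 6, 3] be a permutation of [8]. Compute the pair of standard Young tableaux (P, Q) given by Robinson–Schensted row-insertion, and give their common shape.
P = [1, 2, 3, 6] / [4, 5] / [7, 8];  Q = [1, 2, 3, 7] / [4, 5] / [6, 8];  common shape = (4, 2, 2)

Row-insert the values π_1, π_2, … into P one at a time, bumping the leftmost entry strictly greater than the inserted value down to the next row. The recording tableau Q records, in position (i, j), the step at which that cell was added to P.
  Insert 1 (step 1): P = [1];  Q = [1]
  Insert 7 (step 2): P = [1, 7];  Q = [1, 2]
  Insert 8 (step 3): P = [1, 7, 8];  Q = [1, 2, 3]
  Insert 4 (step 4): P = [1, 4, 8] / [7];  Q = [1, 2, 3] / [4]
  Insert 5 (step 5): P = [1, 4, 5] / [7, 8];  Q = [1, 2, 3] / [4, 5]
  Insert 2 (step 6): P = [1, 2, 5] / [4, 8] / [7];  Q = [1, 2, 3] / [4, 5] / [6]
  Insert 6 (step 7): P = [1, 2, 5, 6] / [4, 8] / [7];  Q = [1, 2, 3, 7] / [4, 5] / [6]
  Insert 3 (step 8): P = [1, 2, 3, 6] / [4, 5] / [7, 8];  Q = [1, 2, 3, 7] / [4, 5] / [6, 8]
Final shape: (4, 2, 2).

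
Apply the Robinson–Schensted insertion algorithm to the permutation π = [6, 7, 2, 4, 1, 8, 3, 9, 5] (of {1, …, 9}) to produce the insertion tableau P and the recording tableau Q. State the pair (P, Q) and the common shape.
P = [1, 3, 5, 9] / [2, 4, 8] / [6, 7];  Q = [1, 2, 6, 8] / [3, 4, 9] / [5, 7];  common shape = (4, 3, 2)

Row-insert the values π_1, π_2, … into P one at a time, bumping the leftmost entry strictly greater than the inserted value down to the next row. The recording tableau Q records, in position (i, j), the step at which that cell was added to P.
  Insert 6 (step 1): P = [6];  Q = [1]
  Insert 7 (step 2): P = [6, 7];  Q = [1, 2]
  Insert 2 (step 3): P = [2, 7] / [6];  Q = [1, 2] / [3]
  Insert 4 (step 4): P = [2, 4] / [6, 7];  Q = [1, 2] / [3, 4]
  Insert 1 (step 5): P = [1, 4] / [2, 7] / [6];  Q = [1, 2] / [3, 4] / [5]
  Insert 8 (step 6): P = [1, 4, 8] / [2, 7] / [6];  Q = [1, 2, 6] / [3, 4] / [5]
  Insert 3 (step 7): P = [1, 3, 8] / [2, 4] / [6, 7];  Q = [1, 2, 6] / [3, 4] / [5, 7]
  Insert 9 (step 8): P = [1, 3, 8, 9] / [2, 4] / [6, 7];  Q = [1, 2, 6, 8] / [3, 4] / [5, 7]
  Insert 5 (step 9): P = [1, 3, 5, 9] / [2, 4, 8] / [6, 7];  Q = [1, 2, 6, 8] / [3, 4, 9] / [5, 7]
Final shape: (4, 3, 2).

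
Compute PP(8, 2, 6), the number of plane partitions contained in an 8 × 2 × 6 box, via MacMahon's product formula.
PP(8, 2, 6) = 2147145

Evaluate the triple product over i = 1..8, j = 1..2, k = 1..6. The factors are (2/1) · (3/2) · (4/3) · (5/4) · (6/5) · (7/6) · (3/2) · (4/3) · … (96 factors total). The numerators and denominators telescope so the product is an integer; carrying out the multiplication exactly gives PP(8, 2, 6) = 2147145.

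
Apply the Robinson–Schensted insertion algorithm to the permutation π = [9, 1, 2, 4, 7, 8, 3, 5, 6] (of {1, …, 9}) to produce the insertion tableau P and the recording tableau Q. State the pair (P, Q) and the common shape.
P = [1, 2, 3, 5, 6] / [4, 7, 8] / [9];  Q = [1, 3, 4, 5, 6] / [2, 8, 9] / [7];  common shape = (5, 3, 1)

Row-insert the values π_1, π_2, … into P one at a time, bumping the leftmost entry strictly greater than the inserted value down to the next row. The recording tableau Q records, in position (i, j), the step at which that cell was added to P.
  Insert 9 (step 1): P = [9];  Q = [1]
  Insert 1 (step 2): P = [1] / [9];  Q = [1] / [2]
  Insert 2 (step 3): P = [1, 2] / [9];  Q = [1, 3] / [2]
  Insert 4 (step 4): P = [1, 2, 4] / [9];  Q = [1, 3, 4] / [2]
  Insert 7 (step 5): P = [1, 2, 4, 7] / [9];  Q = [1, 3, 4, 5] / [2]
  Insert 8 (step 6): P = [1, 2, 4, 7, 8] / [9];  Q = [1, 3, 4, 5, 6] / [2]
  Insert 3 (step 7): P = [1, 2, 3, 7, 8] / [4] / [9];  Q = [1, 3, 4, 5, 6] / [2] / [7]
  Insert 5 (step 8): P = [1, 2, 3, 5, 8] / [4, 7] / [9];  Q = [1, 3, 4, 5, 6] / [2, 8] / [7]
  Insert 6 (step 9): P = [1, 2, 3, 5, 6] / [4, 7, 8] / [9];  Q = [1, 3, 4, 5, 6] / [2, 8, 9] / [7]
Final shape: (5, 3, 1).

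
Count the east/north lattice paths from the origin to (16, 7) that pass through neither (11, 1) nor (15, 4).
Number of paths = 225789

Inclusion–exclusion. Total paths: C(23, 16) = 245157. Through P₁: C(12, 11)·C(11, 5) = 5544. Through P₂: C(19, 15)·C(4, 1) = 15504. Since P₁ is strictly southwest of P₂, a monotone path through both must visit P₁ then P₂; paths through both = C(12, 11)·C(7, 4)·C(4, 1) = 1680. Avoid both = 245157 − 5544 − 15504 + 1680 = 225789.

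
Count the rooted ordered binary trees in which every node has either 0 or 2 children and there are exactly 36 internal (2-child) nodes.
C_36 = 11959798385860453492

These full binary trees are counted by the Catalan number C_n = (1/(n + 1)) · C(2n, n). For n = 36: C_36 = (1/37) · C(72, 36) = 442512540276836779204/37 = 11959798385860453492.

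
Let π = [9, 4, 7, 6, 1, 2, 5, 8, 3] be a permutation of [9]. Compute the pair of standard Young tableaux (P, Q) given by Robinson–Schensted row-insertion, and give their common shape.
P = [1, 2, 3, 8] / [4, 5] / [6] / [7] / [9];  Q = [1, 3, 7, 8] / [2, 6] / [4] / [5] / [9];  common shape = (4, 2, 1, 1, 1)

Row-insert the values π_1, π_2, … into P one at a time, bumping the leftmost entry strictly greater than the inserted value down to the next row. The recording tableau Q records, in position (i, j), the step at which that cell was added to P.
  Insert 9 (step 1): P = [9];  Q = [1]
  Insert 4 (step 2): P = [4] / [9];  Q = [1] / [2]
  Insert 7 (step 3): P = [4, 7] / [9];  Q = [1, 3] / [2]
  Insert 6 (step 4): P = [4, 6] / [7] / [9];  Q = [1, 3] / [2] / [4]
  Insert 1 (step 5): P = [1, 6] / [4] / [7] / [9];  Q = [1, 3] / [2] / [4] / [5]
  Insert 2 (step 6): P = [1, 2] / [4, 6] / [7] / [9];  Q = [1, 3] / [2, 6] / [4] / [5]
  Insert 5 (step 7): P = [1, 2, 5] / [4, 6] / [7] / [9];  Q = [1, 3, 7] / [2, 6] / [4] / [5]
  Insert 8 (step 8): P = [1, 2, 5, 8] / [4, 6] / [7] / [9];  Q = [1, 3, 7, 8] / [2, 6] / [4] / [5]
  Insert 3 (step 9): P = [1, 2, 3, 8] / [4, 5] / [6] / [7] / [9];  Q = [1, 3, 7, 8] / [2, 6] / [4] / [5] / [9]
Final shape: (4, 2, 1, 1, 1).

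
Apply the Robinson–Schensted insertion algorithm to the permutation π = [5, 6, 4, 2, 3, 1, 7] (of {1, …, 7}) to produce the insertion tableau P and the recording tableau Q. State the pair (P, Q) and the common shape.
P = [1, 3, 7] / [2, 6] / [4] / [5];  Q = [1, 2, 7] / [3, 5] / [4] / [6];  common shape = (3, 2, 1, 1)

Row-insert the values π_1, π_2, … into P one at a time, bumping the leftmost entry strictly greater than the inserted value down to the next row. The recording tableau Q records, in position (i, j), the step at which that cell was added to P.
  Insert 5 (step 1): P = [5];  Q = [1]
  Insert 6 (step 2): P = [5, 6];  Q = [1, 2]
  Insert 4 (step 3): P = [4, 6] / [5];  Q = [1, 2] / [3]
  Insert 2 (step 4): P = [2, 6] / [4] / [5];  Q = [1, 2] / [3] / [4]
  Insert 3 (step 5): P = [2, 3] / [4, 6] / [5];  Q = [1, 2] / [3, 5] / [4]
  Insert 1 (step 6): P = [1, 3] / [2, 6] / [4] / [5];  Q = [1, 2] / [3, 5] / [4] / [6]
  Insert 7 (step 7): P = [1, 3, 7] / [2, 6] / [4] / [5];  Q = [1, 2, 7] / [3, 5] / [4] / [6]
Final shape: (3, 2, 1, 1).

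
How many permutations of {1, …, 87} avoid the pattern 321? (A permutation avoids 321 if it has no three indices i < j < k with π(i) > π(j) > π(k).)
C_87 = 16435314834665426797069144960762886143367590394940

These 321-avoiding permutations are counted by the Catalan number C_n = (1/(n + 1)) · C(2n, n). For n = 87: C_87 = (1/88) · C(174, 87) = 1446307705450557558142084756547133980616347954754720/88 = 16435314834665426797069144960762886143367590394940.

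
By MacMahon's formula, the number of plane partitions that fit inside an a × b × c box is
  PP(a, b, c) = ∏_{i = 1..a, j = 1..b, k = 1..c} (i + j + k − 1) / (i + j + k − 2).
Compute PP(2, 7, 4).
PP(2, 7, 4) = 32670

Evaluate the triple product over i = 1..2, j = 1..7, k = 1..4. The factors are (2/1) · (3/2) · (4/3) · (5/4) · (3/2) · (4/3) · (5/4) · (6/5) · … (56 factors total). The numerators and denominators telescope so the product is an integer; carrying out the multiplication exactly gives PP(2, 7, 4) = 32670.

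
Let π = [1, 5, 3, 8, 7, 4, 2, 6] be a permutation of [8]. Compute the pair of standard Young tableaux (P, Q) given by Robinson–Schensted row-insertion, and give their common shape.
P = [1, 2, 4, 6] / [3, 7] / [5] / [8];  Q = [1, 2, 4, 8] / [3, 5] / [6] / [7];  common shape = (4, 2, 1, 1)

Row-insert the values π_1, π_2, … into P one at a time, bumping the leftmost entry strictly greater than the inserted value down to the next row. The recording tableau Q records, in position (i, j), the step at which that cell was added to P.
  Insert 1 (step 1): P = [1];  Q = [1]
  Insert 5 (step 2): P = [1, 5];  Q = [1, 2]
  Insert 3 (step 3): P = [1, 3] / [5];  Q = [1, 2] / [3]
  Insert 8 (step 4): P = [1, 3, 8] / [5];  Q = [1, 2, 4] / [3]
  Insert 7 (step 5): P = [1, 3, 7] / [5, 8];  Q = [1, 2, 4] / [3, 5]
  Insert 4 (step 6): P = [1, 3, 4] / [5, 7] / [8];  Q = [1, 2, 4] / [3, 5] / [6]
  Insert 2 (step 7): P = [1, 2, 4] / [3, 7] / [5] / [8];  Q = [1, 2, 4] / [3, 5] / [6] / [7]
  Insert 6 (step 8): P = [1, 2, 4, 6] / [3, 7] / [5] / [8];  Q = [1, 2, 4, 8] / [3, 5] / [6] / [7]
Final shape: (4, 2, 1, 1).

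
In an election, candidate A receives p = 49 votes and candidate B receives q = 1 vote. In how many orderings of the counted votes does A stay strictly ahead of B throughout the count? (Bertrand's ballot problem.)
Strict-lead orderings = 48

Total orderings of the 50 votes with 49 for A: C(50, 49) = 50. By the Bertrand ballot formula (Cycle Lemma / reflection principle), the number of orderings in which A is strictly ahead of B throughout is (p − q)/(p + q) · C(p + q, p) = (49 − 1)/(49 + 1) · 50 = 48.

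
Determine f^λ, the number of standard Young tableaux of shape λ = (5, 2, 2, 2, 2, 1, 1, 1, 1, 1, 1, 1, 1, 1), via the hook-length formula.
# SYT of shape (5, 2, 2, 2, 2, 1, 1, 1, 1, 1, 1, 1, 1, 1) = 6217750

Hook-length formula: f^λ = n! / Π hook(c), product over all cells c of the Young diagram. For λ = (5, 2, 2, 2, 2, 1, 1, 1, 1, 1, 1, 1, 1, 1), n = 22 boxes. Hook lengths by row (left-to-right, top-to-bottom): [18, 8, 3, 2, 1]; [14, 4]; [13, 3]; [12, 2]; [11, 1]; [9]; [8]; [7]; [6]; [5]; [4]; [3]; [2]; [1]. Product of hooks = 180772904632320. So f^λ = 22! / 180772904632320 = 1124000727777607680000 / 180772904632320 = 6217750.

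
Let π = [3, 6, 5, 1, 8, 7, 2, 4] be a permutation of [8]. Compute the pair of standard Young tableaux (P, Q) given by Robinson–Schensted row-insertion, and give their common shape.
P = [1, 2, 4] / [3, 5, 7] / [6, 8];  Q = [1, 2, 5] / [3, 6, 8] / [4, 7];  common shape = (3, 3, 2)

Row-insert the values π_1, π_2, … into P one at a time, bumping the leftmost entry strictly greater than the inserted value down to the next row. The recording tableau Q records, in position (i, j), the step at which that cell was added to P.
  Insert 3 (step 1): P = [3];  Q = [1]
  Insert 6 (step 2): P = [3, 6];  Q = [1, 2]
  Insert 5 (step 3): P = [3, 5] / [6];  Q = [1, 2] / [3]
  Insert 1 (step 4): P = [1, 5] / [3] / [6];  Q = [1, 2] / [3] / [4]
  Insert 8 (step 5): P = [1, 5, 8] / [3] / [6];  Q = [1, 2, 5] / [3] / [4]
  Insert 7 (step 6): P = [1, 5, 7] / [3, 8] / [6];  Q = [1, 2, 5] / [3, 6] / [4]
  Insert 2 (step 7): P = [1, 2, 7] / [3, 5] / [6, 8];  Q = [1, 2, 5] / [3, 6] / [4, 7]
  Insert 4 (step 8): P = [1, 2, 4] / [3, 5, 7] / [6, 8];  Q = [1, 2, 5] / [3, 6, 8] / [4, 7]
Final shape: (3, 3, 2).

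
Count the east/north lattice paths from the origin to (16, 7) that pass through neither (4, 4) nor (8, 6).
Number of paths = 195730

Inclusion–exclusion. Total paths: C(23, 16) = 245157. Through P₁: C(8, 4)·C(15, 12) = 31850. Through P₂: C(14, 8)·C(9, 8) = 27027. Since P₁ is strictly southwest of P₂, a monotone path through both must visit P₁ then P₂; paths through both = C(8, 4)·C(6, 4)·C(9, 8) = 9450. Avoid both = 245157 − 31850 − 27027 + 9450 = 195730.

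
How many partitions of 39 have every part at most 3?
p(39, parts ≤ 3) = 147

Use the recurrence p(n, m) = p(n, m−1) + p(n−m, m): either the largest part is < m (count p(n, m−1)) or the largest part is exactly m (remove one copy of m, count p(n−m, m)). With p(0, ·) = 1 this gives p(39, parts ≤ 3) = 147. (By conjugating Young diagrams, this also counts partitions of 39 into at most 3 parts.)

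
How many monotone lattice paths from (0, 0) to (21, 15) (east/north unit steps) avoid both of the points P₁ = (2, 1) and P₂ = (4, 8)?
Number of paths = 2977532712

Inclusion–exclusion. Total paths: C(36, 21) = 5567902560. Through P₁: C(3, 2)·C(33, 19) = 2456427600. Through P₂: C(12, 4)·C(24, 17) = 171321480. Since P₁ is strictly southwest of P₂, a monotone path through both must visit P₁ then P₂; paths through both = C(3, 2)·C(9, 2)·C(24, 17) = 37379232. Avoid both = 5567902560 − 2456427600 − 171321480 + 37379232 = 2977532712.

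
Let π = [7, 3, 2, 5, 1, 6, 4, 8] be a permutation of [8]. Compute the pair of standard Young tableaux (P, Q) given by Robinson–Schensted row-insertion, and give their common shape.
P = [1, 4, 6, 8] / [2, 5] / [3] / [7];  Q = [1, 4, 6, 8] / [2, 7] / [3] / [5];  common shape = (4, 2, 1, 1)

Row-insert the values π_1, π_2, … into P one at a time, bumping the leftmost entry strictly greater than the inserted value down to the next row. The recording tableau Q records, in position (i, j), the step at which that cell was added to P.
  Insert 7 (step 1): P = [7];  Q = [1]
  Insert 3 (step 2): P = [3] / [7];  Q = [1] / [2]
  Insert 2 (step 3): P = [2] / [3] / [7];  Q = [1] / [2] / [3]
  Insert 5 (step 4): P = [2, 5] / [3] / [7];  Q = [1, 4] / [2] / [3]
  Insert 1 (step 5): P = [1, 5] / [2] / [3] / [7];  Q = [1, 4] / [2] / [3] / [5]
  Insert 6 (step 6): P = [1, 5, 6] / [2] / [3] / [7];  Q = [1, 4, 6] / [2] / [3] / [5]
  Insert 4 (step 7): P = [1, 4, 6] / [2, 5] / [3] / [7];  Q = [1, 4, 6] / [2, 7] / [3] / [5]
  Insert 8 (step 8): P = [1, 4, 6, 8] / [2, 5] / [3] / [7];  Q = [1, 4, 6, 8] / [2, 7] / [3] / [5]
Final shape: (4, 2, 1, 1).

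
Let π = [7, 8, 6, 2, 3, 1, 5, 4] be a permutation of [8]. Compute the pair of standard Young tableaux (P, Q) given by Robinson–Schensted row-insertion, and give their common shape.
P = [1, 3, 4] / [2, 5] / [6, 8] / [7];  Q = [1, 2, 7] / [3, 5] / [4, 8] / [6];  common shape = (3, 2, 2, 1)

Row-insert the values π_1, π_2, … into P one at a time, bumping the leftmost entry strictly greater than the inserted value down to the next row. The recording tableau Q records, in position (i, j), the step at which that cell was added to P.
  Insert 7 (step 1): P = [7];  Q = [1]
  Insert 8 (step 2): P = [7, 8];  Q = [1, 2]
  Insert 6 (step 3): P = [6, 8] / [7];  Q = [1, 2] / [3]
  Insert 2 (step 4): P = [2, 8] / [6] / [7];  Q = [1, 2] / [3] / [4]
  Insert 3 (step 5): P = [2, 3] / [6, 8] / [7];  Q = [1, 2] / [3, 5] / [4]
  Insert 1 (step 6): P = [1, 3] / [2, 8] / [6] / [7];  Q = [1, 2] / [3, 5] / [4] / [6]
  Insert 5 (step 7): P = [1, 3, 5] / [2, 8] / [6] / [7];  Q = [1, 2, 7] / [3, 5] / [4] / [6]
  Insert 4 (step 8): P = [1, 3, 4] / [2, 5] / [6, 8] / [7];  Q = [1, 2, 7] / [3, 5] / [4, 8] / [6]
Final shape: (3, 2, 2, 1).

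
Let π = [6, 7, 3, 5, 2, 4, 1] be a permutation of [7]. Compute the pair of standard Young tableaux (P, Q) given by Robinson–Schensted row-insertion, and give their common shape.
P = [1, 4] / [2, 5] / [3, 7] / [6];  Q = [1, 2] / [3, 4] / [5, 6] / [7];  common shape = (2, 2, 2, 1)

Row-insert the values π_1, π_2, … into P one at a time, bumping the leftmost entry strictly greater than the inserted value down to the next row. The recording tableau Q records, in position (i, j), the step at which that cell was added to P.
  Insert 6 (step 1): P = [6];  Q = [1]
  Insert 7 (step 2): P = [6, 7];  Q = [1, 2]
  Insert 3 (step 3): P = [3, 7] / [6];  Q = [1, 2] / [3]
  Insert 5 (step 4): P = [3, 5] / [6, 7];  Q = [1, 2] / [3, 4]
  Insert 2 (step 5): P = [2, 5] / [3, 7] / [6];  Q = [1, 2] / [3, 4] / [5]
  Insert 4 (step 6): P = [2, 4] / [3, 5] / [6, 7];  Q = [1, 2] / [3, 4] / [5, 6]
  Insert 1 (step 7): P = [1, 4] / [2, 5] / [3, 7] / [6];  Q = [1, 2] / [3, 4] / [5, 6] / [7]
Final shape: (2, 2, 2, 1).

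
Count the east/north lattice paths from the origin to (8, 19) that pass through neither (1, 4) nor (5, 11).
Number of paths = 918885

Inclusion–exclusion. Total paths: C(27, 8) = 2220075. Through P₁: C(5, 1)·C(22, 7) = 852720. Through P₂: C(16, 5)·C(11, 3) = 720720. Since P₁ is strictly southwest of P₂, a monotone path through both must visit P₁ then P₂; paths through both = C(5, 1)·C(11, 4)·C(11, 3) = 272250. Avoid both = 2220075 − 852720 − 720720 + 272250 = 918885.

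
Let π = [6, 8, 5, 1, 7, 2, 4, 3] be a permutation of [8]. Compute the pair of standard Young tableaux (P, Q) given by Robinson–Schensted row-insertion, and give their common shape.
P = [1, 2, 3] / [4, 7] / [5, 8] / [6];  Q = [1, 2, 7] / [3, 5] / [4, 6] / [8];  common shape = (3, 2, 2, 1)

Row-insert the values π_1, π_2, … into P one at a time, bumping the leftmost entry strictly greater than the inserted value down to the next row. The recording tableau Q records, in position (i, j), the step at which that cell was added to P.
  Insert 6 (step 1): P = [6];  Q = [1]
  Insert 8 (step 2): P = [6, 8];  Q = [1, 2]
  Insert 5 (step 3): P = [5, 8] / [6];  Q = [1, 2] / [3]
  Insert 1 (step 4): P = [1, 8] / [5] / [6];  Q = [1, 2] / [3] / [4]
  Insert 7 (step 5): P = [1, 7] / [5, 8] / [6];  Q = [1, 2] / [3, 5] / [4]
  Insert 2 (step 6): P = [1, 2] / [5, 7] / [6, 8];  Q = [1, 2] / [3, 5] / [4, 6]
  Insert 4 (step 7): P = [1, 2, 4] / [5, 7] / [6, 8];  Q = [1, 2, 7] / [3, 5] / [4, 6]
  Insert 3 (step 8): P = [1, 2, 3] / [4, 7] / [5, 8] / [6];  Q = [1, 2, 7] / [3, 5] / [4, 6] / [8]
Final shape: (3, 2, 2, 1).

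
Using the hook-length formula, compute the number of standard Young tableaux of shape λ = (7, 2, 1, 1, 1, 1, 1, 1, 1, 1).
# SYT of shape (7, 2, 1, 1, 1, 1, 1, 1, 1, 1) = 65637

Hook-length formula: f^λ = n! / Π hook(c), product over all cells c of the Young diagram. For λ = (7, 2, 1, 1, 1, 1, 1, 1, 1, 1), n = 17 boxes. Hook lengths by row (left-to-right, top-to-bottom): [16, 7, 5, 4, 3, 2, 1]; [10, 1]; [8]; [7]; [6]; [5]; [4]; [3]; [2]; [1]. Product of hooks = 5419008000. So f^λ = 17! / 5419008000 = 355687428096000 / 5419008000 = 65637.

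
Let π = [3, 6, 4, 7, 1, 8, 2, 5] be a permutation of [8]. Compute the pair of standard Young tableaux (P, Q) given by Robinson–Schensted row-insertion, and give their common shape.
P = [1, 2, 5, 8] / [3, 4, 7] / [6];  Q = [1, 2, 4, 6] / [3, 7, 8] / [5];  common shape = (4, 3, 1)

Row-insert the values π_1, π_2, … into P one at a time, bumping the leftmost entry strictly greater than the inserted value down to the next row. The recording tableau Q records, in position (i, j), the step at which that cell was added to P.
  Insert 3 (step 1): P = [3];  Q = [1]
  Insert 6 (step 2): P = [3, 6];  Q = [1, 2]
  Insert 4 (step 3): P = [3, 4] / [6];  Q = [1, 2] / [3]
  Insert 7 (step 4): P = [3, 4, 7] / [6];  Q = [1, 2, 4] / [3]
  Insert 1 (step 5): P = [1, 4, 7] / [3] / [6];  Q = [1, 2, 4] / [3] / [5]
  Insert 8 (step 6): P = [1, 4, 7, 8] / [3] / [6];  Q = [1, 2, 4, 6] / [3] / [5]
  Insert 2 (step 7): P = [1, 2, 7, 8] / [3, 4] / [6];  Q = [1, 2, 4, 6] / [3, 7] / [5]
  Insert 5 (step 8): P = [1, 2, 5, 8] / [3, 4, 7] / [6];  Q = [1, 2, 4, 6] / [3, 7, 8] / [5]
Final shape: (4, 3, 1).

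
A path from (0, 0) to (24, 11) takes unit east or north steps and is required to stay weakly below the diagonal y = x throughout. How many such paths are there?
Number of paths = 233646504

By the reflection principle (André's argument), the number of monotone paths to (24, 11) with n ≤ m that never go above y = x is C(35, 24) − C(35, 25) = 417225900 − 183579396 = 233646504.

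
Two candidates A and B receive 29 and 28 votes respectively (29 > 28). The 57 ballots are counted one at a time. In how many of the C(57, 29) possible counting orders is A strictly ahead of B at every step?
Strict-lead orderings = 263747951750360

Total orderings of the 57 votes with 29 for A: C(57, 29) = 15033633249770520. By the Bertrand ballot formula (Cycle Lemma / reflection principle), the number of orderings in which A is strictly ahead of B throughout is (p − q)/(p + q) · C(p + q, p) = (29 − 28)/(29 + 28) · 15033633249770520 = 263747951750360.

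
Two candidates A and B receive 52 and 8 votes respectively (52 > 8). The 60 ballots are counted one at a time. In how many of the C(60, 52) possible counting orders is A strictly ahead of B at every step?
Strict-lead orderings = 1876321953

Total orderings of the 60 votes with 52 for A: C(60, 52) = 2558620845. By the Bertrand ballot formula (Cycle Lemma / reflection principle), the number of orderings in which A is strictly ahead of B throughout is (p − q)/(p + q) · C(p + q, p) = (52 − 8)/(52 + 8) · 2558620845 = 1876321953.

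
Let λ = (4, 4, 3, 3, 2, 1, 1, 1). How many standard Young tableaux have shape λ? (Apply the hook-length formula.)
# SYT of shape (4, 4, 3, 3, 2, 1, 1, 1) = 16325712

Hook-length formula: f^λ = n! / Π hook(c), product over all cells c of the Young diagram. For λ = (4, 4, 3, 3, 2, 1, 1, 1), n = 19 boxes. Hook lengths by row (left-to-right, top-to-bottom): [11, 7, 5, 2]; [10, 6, 4, 1]; [8, 4, 2]; [7, 3, 1]; [5, 1]; [3]; [2]; [1]. Product of hooks = 7451136000. So f^λ = 19! / 7451136000 = 121645100408832000 / 7451136000 = 16325712.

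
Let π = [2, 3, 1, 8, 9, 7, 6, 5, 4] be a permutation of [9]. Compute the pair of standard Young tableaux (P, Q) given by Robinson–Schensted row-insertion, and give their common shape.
P = [1, 3, 4, 9] / [2, 5] / [6] / [7] / [8];  Q = [1, 2, 4, 5] / [3, 6] / [7] / [8] / [9];  common shape = (4, 2, 1, 1, 1)

Row-insert the values π_1, π_2, … into P one at a time, bumping the leftmost entry strictly greater than the inserted value down to the next row. The recording tableau Q records, in position (i, j), the step at which that cell was added to P.
  Insert 2 (step 1): P = [2];  Q = [1]
  Insert 3 (step 2): P = [2, 3];  Q = [1, 2]
  Insert 1 (step 3): P = [1, 3] / [2];  Q = [1, 2] / [3]
  Insert 8 (step 4): P = [1, 3, 8] / [2];  Q = [1, 2, 4] / [3]
  Insert 9 (step 5): P = [1, 3, 8, 9] / [2];  Q = [1, 2, 4, 5] / [3]
  Insert 7 (step 6): P = [1, 3, 7, 9] / [2, 8];  Q = [1, 2, 4, 5] / [3, 6]
  Insert 6 (step 7): P = [1, 3, 6, 9] / [2, 7] / [8];  Q = [1, 2, 4, 5] / [3, 6] / [7]
  Insert 5 (step 8): P = [1, 3, 5, 9] / [2, 6] / [7] / [8];  Q = [1, 2, 4, 5] / [3, 6] / [7] / [8]
  Insert 4 (step 9): P = [1, 3, 4, 9] / [2, 5] / [6] / [7] / [8];  Q = [1, 2, 4, 5] / [3, 6] / [7] / [8] / [9]
Final shape: (4, 2, 1, 1, 1).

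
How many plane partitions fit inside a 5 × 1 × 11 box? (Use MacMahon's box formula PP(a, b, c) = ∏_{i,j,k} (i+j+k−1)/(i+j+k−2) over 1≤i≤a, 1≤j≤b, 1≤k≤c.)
PP(5, 1, 11) = 4368

Evaluate the triple product over i = 1..5, j = 1..1, k = 1..11. The factors are (2/1) · (3/2) · (4/3) · (5/4) · (6/5) · (7/6) · (8/7) · (9/8) · … (55 factors total). The numerators and denominators telescope so the product is an integer; carrying out the multiplication exactly gives PP(5, 1, 11) = 4368.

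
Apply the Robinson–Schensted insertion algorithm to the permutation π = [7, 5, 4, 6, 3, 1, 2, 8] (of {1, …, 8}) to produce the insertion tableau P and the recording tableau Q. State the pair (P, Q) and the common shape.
P = [1, 2, 8] / [3, 6] / [4] / [5] / [7];  Q = [1, 4, 8] / [2, 7] / [3] / [5] / [6];  common shape = (3, 2, 1, 1, 1)

Row-insert the values π_1, π_2, … into P one at a time, bumping the leftmost entry strictly greater than the inserted value down to the next row. The recording tableau Q records, in position (i, j), the step at which that cell was added to P.
  Insert 7 (step 1): P = [7];  Q = [1]
  Insert 5 (step 2): P = [5] / [7];  Q = [1] / [2]
  Insert 4 (step 3): P = [4] / [5] / [7];  Q = [1] / [2] / [3]
  Insert 6 (step 4): P = [4, 6] / [5] / [7];  Q = [1, 4] / [2] / [3]
  Insert 3 (step 5): P = [3, 6] / [4] / [5] / [7];  Q = [1, 4] / [2] / [3] / [5]
  Insert 1 (step 6): P = [1, 6] / [3] / [4] / [5] / [7];  Q = [1, 4] / [2] / [3] / [5] / [6]
  Insert 2 (step 7): P = [1, 2] / [3, 6] / [4] / [5] / [7];  Q = [1, 4] / [2, 7] / [3] / [5] / [6]
  Insert 8 (step 8): P = [1, 2, 8] / [3, 6] / [4] / [5] / [7];  Q = [1, 4, 8] / [2, 7] / [3] / [5] / [6]
Final shape: (3, 2, 1, 1, 1).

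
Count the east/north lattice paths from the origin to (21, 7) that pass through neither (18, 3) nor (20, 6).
Number of paths = 703630

Inclusion–exclusion. Total paths: C(28, 21) = 1184040. Through P₁: C(21, 18)·C(7, 3) = 46550. Through P₂: C(26, 20)·C(2, 1) = 460460. Since P₁ is strictly southwest of P₂, a monotone path through both must visit P₁ then P₂; paths through both = C(21, 18)·C(5, 2)·C(2, 1) = 26600. Avoid both = 1184040 − 46550 − 460460 + 26600 = 703630.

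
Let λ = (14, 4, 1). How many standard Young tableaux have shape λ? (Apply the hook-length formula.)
# SYT of shape (14, 4, 1) = 31977

Hook-length formula: f^λ = n! / Π hook(c), product over all cells c of the Young diagram. For λ = (14, 4, 1), n = 19 boxes. Hook lengths by row (left-to-right, top-to-bottom): [16, 14, 13, 12, 10, 9, 8, 7, 6, 5, 4, 3, 2, 1]; [5, 3, 2, 1]; [1]. Product of hooks = 3804143616000. So f^λ = 19! / 3804143616000 = 121645100408832000 / 3804143616000 = 31977.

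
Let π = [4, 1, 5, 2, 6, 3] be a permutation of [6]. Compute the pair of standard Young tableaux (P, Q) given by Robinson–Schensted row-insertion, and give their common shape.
P = [1, 2, 3] / [4, 5, 6];  Q = [1, 3, 5] / [2, 4, 6];  common shape = (3, 3)

Row-insert the values π_1, π_2, … into P one at a time, bumping the leftmost entry strictly greater than the inserted value down to the next row. The recording tableau Q records, in position (i, j), the step at which that cell was added to P.
  Insert 4 (step 1): P = [4];  Q = [1]
  Insert 1 (step 2): P = [1] / [4];  Q = [1] / [2]
  Insert 5 (step 3): P = [1, 5] / [4];  Q = [1, 3] / [2]
  Insert 2 (step 4): P = [1, 2] / [4, 5];  Q = [1, 3] / [2, 4]
  Insert 6 (step 5): P = [1, 2, 6] / [4, 5];  Q = [1, 3, 5] / [2, 4]
  Insert 3 (step 6): P = [1, 2, 3] / [4, 5, 6];  Q = [1, 3, 5] / [2, 4, 6]
Final shape: (3, 3).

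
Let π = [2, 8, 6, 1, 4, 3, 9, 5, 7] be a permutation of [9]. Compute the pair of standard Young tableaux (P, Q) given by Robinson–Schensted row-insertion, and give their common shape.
P = [1, 3, 5, 7] / [2, 4, 9] / [6] / [8];  Q = [1, 2, 7, 9] / [3, 5, 8] / [4] / [6];  common shape = (4, 3, 1, 1)

Row-insert the values π_1, π_2, … into P one at a time, bumping the leftmost entry strictly greater than the inserted value down to the next row. The recording tableau Q records, in position (i, j), the step at which that cell was added to P.
  Insert 2 (step 1): P = [2];  Q = [1]
  Insert 8 (step 2): P = [2, 8];  Q = [1, 2]
  Insert 6 (step 3): P = [2, 6] / [8];  Q = [1, 2] / [3]
  Insert 1 (step 4): P = [1, 6] / [2] / [8];  Q = [1, 2] / [3] / [4]
  Insert 4 (step 5): P = [1, 4] / [2, 6] / [8];  Q = [1, 2] / [3, 5] / [4]
  Insert 3 (step 6): P = [1, 3] / [2, 4] / [6] / [8];  Q = [1, 2] / [3, 5] / [4] / [6]
  Insert 9 (step 7): P = [1, 3, 9] / [2, 4] / [6] / [8];  Q = [1, 2, 7] / [3, 5] / [4] / [6]
  Insert 5 (step 8): P = [1, 3, 5] / [2, 4, 9] / [6] / [8];  Q = [1, 2, 7] / [3, 5, 8] / [4] / [6]
  Insert 7 (step 9): P = [1, 3, 5, 7] / [2, 4, 9] / [6] / [8];  Q = [1, 2, 7, 9] / [3, 5, 8] / [4] / [6]
Final shape: (4, 3, 1, 1).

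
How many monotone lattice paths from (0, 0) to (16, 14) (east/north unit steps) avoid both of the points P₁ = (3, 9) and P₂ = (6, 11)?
Number of paths = 140627379

Inclusion–exclusion. Total paths: C(30, 16) = 145422675. Through P₁: C(12, 3)·C(18, 13) = 1884960. Through P₂: C(17, 6)·C(13, 10) = 3539536. Since P₁ is strictly southwest of P₂, a monotone path through both must visit P₁ then P₂; paths through both = C(12, 3)·C(5, 3)·C(13, 10) = 629200. Avoid both = 145422675 − 1884960 − 3539536 + 629200 = 140627379.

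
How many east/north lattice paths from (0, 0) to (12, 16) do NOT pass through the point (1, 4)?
Number of paths = 23661365

Total paths from (0, 0) to (12, 16): C(28, 12) = 30421755. Paths through (1, 4): (paths (0, 0) → (1, 4)) × (paths (1, 4) → (12, 16)) = C(5, 1) · C(23, 11) = 5 · 1352078 = 6760390. Avoidance count = 30421755 − 6760390 = 23661365.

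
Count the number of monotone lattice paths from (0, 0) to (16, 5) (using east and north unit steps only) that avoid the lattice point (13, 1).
Number of paths = 19859

Total paths from (0, 0) to (16, 5): C(21, 16) = 20349. Paths through (13, 1): (paths (0, 0) → (13, 1)) × (paths (13, 1) → (16, 5)) = C(14, 13) · C(7, 3) = 14 · 35 = 490. Avoidance count = 20349 − 490 = 19859.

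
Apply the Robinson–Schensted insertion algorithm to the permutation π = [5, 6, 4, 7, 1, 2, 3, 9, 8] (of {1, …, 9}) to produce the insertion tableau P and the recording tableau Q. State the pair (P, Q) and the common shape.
P = [1, 2, 3, 8] / [4, 6, 7, 9] / [5];  Q = [1, 2, 4, 8] / [3, 6, 7, 9] / [5];  common shape = (4, 4, 1)

Row-insert the values π_1, π_2, … into P one at a time, bumping the leftmost entry strictly greater than the inserted value down to the next row. The recording tableau Q records, in position (i, j), the step at which that cell was added to P.
  Insert 5 (step 1): P = [5];  Q = [1]
  Insert 6 (step 2): P = [5, 6];  Q = [1, 2]
  Insert 4 (step 3): P = [4, 6] / [5];  Q = [1, 2] / [3]
  Insert 7 (step 4): P = [4, 6, 7] / [5];  Q = [1, 2, 4] / [3]
  Insert 1 (step 5): P = [1, 6, 7] / [4] / [5];  Q = [1, 2, 4] / [3] / [5]
  Insert 2 (step 6): P = [1, 2, 7] / [4, 6] / [5];  Q = [1, 2, 4] / [3, 6] / [5]
  Insert 3 (step 7): P = [1, 2, 3] / [4, 6, 7] / [5];  Q = [1, 2, 4] / [3, 6, 7] / [5]
  Insert 9 (step 8): P = [1, 2, 3, 9] / [4, 6, 7] / [5];  Q = [1, 2, 4, 8] / [3, 6, 7] / [5]
  Insert 8 (step 9): P = [1, 2, 3, 8] / [4, 6, 7, 9] / [5];  Q = [1, 2, 4, 8] / [3, 6, 7, 9] / [5]
Final shape: (4, 4, 1).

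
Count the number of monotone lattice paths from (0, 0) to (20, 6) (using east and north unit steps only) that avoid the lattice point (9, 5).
Number of paths = 206206

Total paths from (0, 0) to (20, 6): C(26, 20) = 230230. Paths through (9, 5): (paths (0, 0) → (9, 5)) × (paths (9, 5) → (20, 6)) = C(14, 9) · C(12, 11) = 2002 · 12 = 24024. Avoidance count = 230230 − 24024 = 206206.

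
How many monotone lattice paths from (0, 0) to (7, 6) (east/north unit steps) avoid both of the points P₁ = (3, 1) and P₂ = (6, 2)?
Number of paths = 1152

Inclusion–exclusion. Total paths: C(13, 7) = 1716. Through P₁: C(4, 3)·C(9, 4) = 504. Through P₂: C(8, 6)·C(5, 1) = 140. Since P₁ is strictly southwest of P₂, a monotone path through both must visit P₁ then P₂; paths through both = C(4, 3)·C(4, 3)·C(5, 1) = 80. Avoid both = 1716 − 504 − 140 + 80 = 1152.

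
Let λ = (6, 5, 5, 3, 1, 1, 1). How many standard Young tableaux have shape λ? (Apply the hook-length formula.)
# SYT of shape (6, 5, 5, 3, 1, 1, 1) = 1792502712

Hook-length formula: f^λ = n! / Π hook(c), product over all cells c of the Young diagram. For λ = (6, 5, 5, 3, 1, 1, 1), n = 22 boxes. Hook lengths by row (left-to-right, top-to-bottom): [12, 8, 7, 5, 4, 1]; [10, 6, 5, 3, 2]; [9, 5, 4, 2, 1]; [6, 2, 1]; [3]; [2]; [1]. Product of hooks = 627056640000. So f^λ = 22! / 627056640000 = 1124000727777607680000 / 627056640000 = 1792502712.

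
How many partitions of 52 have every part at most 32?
p(52, parts ≤ 32) = 279502

Use the recurrence p(n, m) = p(n, m−1) + p(n−m, m): either the largest part is < m (count p(n, m−1)) or the largest part is exactly m (remove one copy of m, count p(n−m, m)). With p(0, ·) = 1 this gives p(52, parts ≤ 32) = 279502. (By conjugating Young diagrams, this also counts partitions of 52 into at most 32 parts.)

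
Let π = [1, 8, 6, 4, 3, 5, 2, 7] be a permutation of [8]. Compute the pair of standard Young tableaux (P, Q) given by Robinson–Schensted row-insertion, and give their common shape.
P = [1, 2, 5, 7] / [3] / [4] / [6] / [8];  Q = [1, 2, 6, 8] / [3] / [4] / [5] / [7];  common shape = (4, 1, 1, 1, 1)

Row-insert the values π_1, π_2, … into P one at a time, bumping the leftmost entry strictly greater than the inserted value down to the next row. The recording tableau Q records, in position (i, j), the step at which that cell was added to P.
  Insert 1 (step 1): P = [1];  Q = [1]
  Insert 8 (step 2): P = [1, 8];  Q = [1, 2]
  Insert 6 (step 3): P = [1, 6] / [8];  Q = [1, 2] / [3]
  Insert 4 (step 4): P = [1, 4] / [6] / [8];  Q = [1, 2] / [3] / [4]
  Insert 3 (step 5): P = [1, 3] / [4] / [6] / [8];  Q = [1, 2] / [3] / [4] / [5]
  Insert 5 (step 6): P = [1, 3, 5] / [4] / [6] / [8];  Q = [1, 2, 6] / [3] / [4] / [5]
  Insert 2 (step 7): P = [1, 2, 5] / [3] / [4] / [6] / [8];  Q = [1, 2, 6] / [3] / [4] / [5] / [7]
  Insert 7 (step 8): P = [1, 2, 5, 7] / [3] / [4] / [6] / [8];  Q = [1, 2, 6, 8] / [3] / [4] / [5] / [7]
Final shape: (4, 1, 1, 1, 1).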